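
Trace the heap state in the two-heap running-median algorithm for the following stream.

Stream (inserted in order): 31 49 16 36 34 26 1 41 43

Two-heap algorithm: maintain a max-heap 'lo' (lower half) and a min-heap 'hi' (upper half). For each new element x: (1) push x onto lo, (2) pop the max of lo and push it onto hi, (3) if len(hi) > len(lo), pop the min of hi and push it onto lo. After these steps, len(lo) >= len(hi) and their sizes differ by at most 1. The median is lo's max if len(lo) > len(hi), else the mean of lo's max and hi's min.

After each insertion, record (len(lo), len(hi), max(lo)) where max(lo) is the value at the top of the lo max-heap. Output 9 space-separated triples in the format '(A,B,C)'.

Step 1: insert 31 -> lo=[31] hi=[] -> (len(lo)=1, len(hi)=0, max(lo)=31)
Step 2: insert 49 -> lo=[31] hi=[49] -> (len(lo)=1, len(hi)=1, max(lo)=31)
Step 3: insert 16 -> lo=[16, 31] hi=[49] -> (len(lo)=2, len(hi)=1, max(lo)=31)
Step 4: insert 36 -> lo=[16, 31] hi=[36, 49] -> (len(lo)=2, len(hi)=2, max(lo)=31)
Step 5: insert 34 -> lo=[16, 31, 34] hi=[36, 49] -> (len(lo)=3, len(hi)=2, max(lo)=34)
Step 6: insert 26 -> lo=[16, 26, 31] hi=[34, 36, 49] -> (len(lo)=3, len(hi)=3, max(lo)=31)
Step 7: insert 1 -> lo=[1, 16, 26, 31] hi=[34, 36, 49] -> (len(lo)=4, len(hi)=3, max(lo)=31)
Step 8: insert 41 -> lo=[1, 16, 26, 31] hi=[34, 36, 41, 49] -> (len(lo)=4, len(hi)=4, max(lo)=31)
Step 9: insert 43 -> lo=[1, 16, 26, 31, 34] hi=[36, 41, 43, 49] -> (len(lo)=5, len(hi)=4, max(lo)=34)

Answer: (1,0,31) (1,1,31) (2,1,31) (2,2,31) (3,2,34) (3,3,31) (4,3,31) (4,4,31) (5,4,34)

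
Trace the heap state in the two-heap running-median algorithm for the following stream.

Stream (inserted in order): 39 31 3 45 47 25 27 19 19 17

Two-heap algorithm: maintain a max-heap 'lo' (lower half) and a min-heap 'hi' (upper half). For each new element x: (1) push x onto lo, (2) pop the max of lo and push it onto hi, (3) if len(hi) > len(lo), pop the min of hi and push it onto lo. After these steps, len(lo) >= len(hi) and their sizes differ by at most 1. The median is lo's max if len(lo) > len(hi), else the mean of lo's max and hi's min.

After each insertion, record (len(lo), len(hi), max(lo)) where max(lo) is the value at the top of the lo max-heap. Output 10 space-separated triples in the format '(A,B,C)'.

Answer: (1,0,39) (1,1,31) (2,1,31) (2,2,31) (3,2,39) (3,3,31) (4,3,31) (4,4,27) (5,4,27) (5,5,25)

Derivation:
Step 1: insert 39 -> lo=[39] hi=[] -> (len(lo)=1, len(hi)=0, max(lo)=39)
Step 2: insert 31 -> lo=[31] hi=[39] -> (len(lo)=1, len(hi)=1, max(lo)=31)
Step 3: insert 3 -> lo=[3, 31] hi=[39] -> (len(lo)=2, len(hi)=1, max(lo)=31)
Step 4: insert 45 -> lo=[3, 31] hi=[39, 45] -> (len(lo)=2, len(hi)=2, max(lo)=31)
Step 5: insert 47 -> lo=[3, 31, 39] hi=[45, 47] -> (len(lo)=3, len(hi)=2, max(lo)=39)
Step 6: insert 25 -> lo=[3, 25, 31] hi=[39, 45, 47] -> (len(lo)=3, len(hi)=3, max(lo)=31)
Step 7: insert 27 -> lo=[3, 25, 27, 31] hi=[39, 45, 47] -> (len(lo)=4, len(hi)=3, max(lo)=31)
Step 8: insert 19 -> lo=[3, 19, 25, 27] hi=[31, 39, 45, 47] -> (len(lo)=4, len(hi)=4, max(lo)=27)
Step 9: insert 19 -> lo=[3, 19, 19, 25, 27] hi=[31, 39, 45, 47] -> (len(lo)=5, len(hi)=4, max(lo)=27)
Step 10: insert 17 -> lo=[3, 17, 19, 19, 25] hi=[27, 31, 39, 45, 47] -> (len(lo)=5, len(hi)=5, max(lo)=25)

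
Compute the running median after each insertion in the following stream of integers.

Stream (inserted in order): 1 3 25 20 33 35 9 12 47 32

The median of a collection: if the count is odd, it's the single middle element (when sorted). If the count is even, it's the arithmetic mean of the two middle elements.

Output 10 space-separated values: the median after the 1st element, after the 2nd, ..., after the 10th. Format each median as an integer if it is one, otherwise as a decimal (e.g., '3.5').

Answer: 1 2 3 11.5 20 22.5 20 16 20 22.5

Derivation:
Step 1: insert 1 -> lo=[1] (size 1, max 1) hi=[] (size 0) -> median=1
Step 2: insert 3 -> lo=[1] (size 1, max 1) hi=[3] (size 1, min 3) -> median=2
Step 3: insert 25 -> lo=[1, 3] (size 2, max 3) hi=[25] (size 1, min 25) -> median=3
Step 4: insert 20 -> lo=[1, 3] (size 2, max 3) hi=[20, 25] (size 2, min 20) -> median=11.5
Step 5: insert 33 -> lo=[1, 3, 20] (size 3, max 20) hi=[25, 33] (size 2, min 25) -> median=20
Step 6: insert 35 -> lo=[1, 3, 20] (size 3, max 20) hi=[25, 33, 35] (size 3, min 25) -> median=22.5
Step 7: insert 9 -> lo=[1, 3, 9, 20] (size 4, max 20) hi=[25, 33, 35] (size 3, min 25) -> median=20
Step 8: insert 12 -> lo=[1, 3, 9, 12] (size 4, max 12) hi=[20, 25, 33, 35] (size 4, min 20) -> median=16
Step 9: insert 47 -> lo=[1, 3, 9, 12, 20] (size 5, max 20) hi=[25, 33, 35, 47] (size 4, min 25) -> median=20
Step 10: insert 32 -> lo=[1, 3, 9, 12, 20] (size 5, max 20) hi=[25, 32, 33, 35, 47] (size 5, min 25) -> median=22.5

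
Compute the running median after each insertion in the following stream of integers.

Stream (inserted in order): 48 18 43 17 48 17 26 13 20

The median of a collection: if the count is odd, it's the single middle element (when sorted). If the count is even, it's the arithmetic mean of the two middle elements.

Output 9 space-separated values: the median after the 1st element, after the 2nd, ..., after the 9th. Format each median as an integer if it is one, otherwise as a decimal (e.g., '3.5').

Answer: 48 33 43 30.5 43 30.5 26 22 20

Derivation:
Step 1: insert 48 -> lo=[48] (size 1, max 48) hi=[] (size 0) -> median=48
Step 2: insert 18 -> lo=[18] (size 1, max 18) hi=[48] (size 1, min 48) -> median=33
Step 3: insert 43 -> lo=[18, 43] (size 2, max 43) hi=[48] (size 1, min 48) -> median=43
Step 4: insert 17 -> lo=[17, 18] (size 2, max 18) hi=[43, 48] (size 2, min 43) -> median=30.5
Step 5: insert 48 -> lo=[17, 18, 43] (size 3, max 43) hi=[48, 48] (size 2, min 48) -> median=43
Step 6: insert 17 -> lo=[17, 17, 18] (size 3, max 18) hi=[43, 48, 48] (size 3, min 43) -> median=30.5
Step 7: insert 26 -> lo=[17, 17, 18, 26] (size 4, max 26) hi=[43, 48, 48] (size 3, min 43) -> median=26
Step 8: insert 13 -> lo=[13, 17, 17, 18] (size 4, max 18) hi=[26, 43, 48, 48] (size 4, min 26) -> median=22
Step 9: insert 20 -> lo=[13, 17, 17, 18, 20] (size 5, max 20) hi=[26, 43, 48, 48] (size 4, min 26) -> median=20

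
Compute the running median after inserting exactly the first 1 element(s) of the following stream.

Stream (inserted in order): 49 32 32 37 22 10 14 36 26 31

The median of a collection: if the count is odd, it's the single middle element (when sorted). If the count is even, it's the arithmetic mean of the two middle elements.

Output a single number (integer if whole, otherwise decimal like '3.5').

Answer: 49

Derivation:
Step 1: insert 49 -> lo=[49] (size 1, max 49) hi=[] (size 0) -> median=49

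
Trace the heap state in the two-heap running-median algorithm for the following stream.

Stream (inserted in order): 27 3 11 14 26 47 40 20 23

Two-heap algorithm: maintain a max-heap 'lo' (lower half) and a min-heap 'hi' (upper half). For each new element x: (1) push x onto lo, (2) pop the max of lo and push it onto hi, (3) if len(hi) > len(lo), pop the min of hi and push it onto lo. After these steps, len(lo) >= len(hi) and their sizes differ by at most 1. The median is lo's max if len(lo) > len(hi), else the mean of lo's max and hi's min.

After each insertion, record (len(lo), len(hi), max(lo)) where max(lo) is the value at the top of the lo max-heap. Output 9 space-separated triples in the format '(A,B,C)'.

Step 1: insert 27 -> lo=[27] hi=[] -> (len(lo)=1, len(hi)=0, max(lo)=27)
Step 2: insert 3 -> lo=[3] hi=[27] -> (len(lo)=1, len(hi)=1, max(lo)=3)
Step 3: insert 11 -> lo=[3, 11] hi=[27] -> (len(lo)=2, len(hi)=1, max(lo)=11)
Step 4: insert 14 -> lo=[3, 11] hi=[14, 27] -> (len(lo)=2, len(hi)=2, max(lo)=11)
Step 5: insert 26 -> lo=[3, 11, 14] hi=[26, 27] -> (len(lo)=3, len(hi)=2, max(lo)=14)
Step 6: insert 47 -> lo=[3, 11, 14] hi=[26, 27, 47] -> (len(lo)=3, len(hi)=3, max(lo)=14)
Step 7: insert 40 -> lo=[3, 11, 14, 26] hi=[27, 40, 47] -> (len(lo)=4, len(hi)=3, max(lo)=26)
Step 8: insert 20 -> lo=[3, 11, 14, 20] hi=[26, 27, 40, 47] -> (len(lo)=4, len(hi)=4, max(lo)=20)
Step 9: insert 23 -> lo=[3, 11, 14, 20, 23] hi=[26, 27, 40, 47] -> (len(lo)=5, len(hi)=4, max(lo)=23)

Answer: (1,0,27) (1,1,3) (2,1,11) (2,2,11) (3,2,14) (3,3,14) (4,3,26) (4,4,20) (5,4,23)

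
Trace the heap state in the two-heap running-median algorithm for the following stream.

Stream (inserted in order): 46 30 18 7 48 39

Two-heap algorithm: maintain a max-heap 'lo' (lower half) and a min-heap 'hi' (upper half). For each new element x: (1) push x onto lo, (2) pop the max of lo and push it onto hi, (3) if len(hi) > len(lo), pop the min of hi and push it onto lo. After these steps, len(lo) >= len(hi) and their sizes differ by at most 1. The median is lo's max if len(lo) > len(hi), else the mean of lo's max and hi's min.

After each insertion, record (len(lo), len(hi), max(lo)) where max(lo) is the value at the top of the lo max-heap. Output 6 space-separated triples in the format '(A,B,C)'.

Answer: (1,0,46) (1,1,30) (2,1,30) (2,2,18) (3,2,30) (3,3,30)

Derivation:
Step 1: insert 46 -> lo=[46] hi=[] -> (len(lo)=1, len(hi)=0, max(lo)=46)
Step 2: insert 30 -> lo=[30] hi=[46] -> (len(lo)=1, len(hi)=1, max(lo)=30)
Step 3: insert 18 -> lo=[18, 30] hi=[46] -> (len(lo)=2, len(hi)=1, max(lo)=30)
Step 4: insert 7 -> lo=[7, 18] hi=[30, 46] -> (len(lo)=2, len(hi)=2, max(lo)=18)
Step 5: insert 48 -> lo=[7, 18, 30] hi=[46, 48] -> (len(lo)=3, len(hi)=2, max(lo)=30)
Step 6: insert 39 -> lo=[7, 18, 30] hi=[39, 46, 48] -> (len(lo)=3, len(hi)=3, max(lo)=30)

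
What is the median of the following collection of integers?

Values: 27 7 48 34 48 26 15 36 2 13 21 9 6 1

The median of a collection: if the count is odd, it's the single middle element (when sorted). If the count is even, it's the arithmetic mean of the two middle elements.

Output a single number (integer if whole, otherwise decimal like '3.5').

Step 1: insert 27 -> lo=[27] (size 1, max 27) hi=[] (size 0) -> median=27
Step 2: insert 7 -> lo=[7] (size 1, max 7) hi=[27] (size 1, min 27) -> median=17
Step 3: insert 48 -> lo=[7, 27] (size 2, max 27) hi=[48] (size 1, min 48) -> median=27
Step 4: insert 34 -> lo=[7, 27] (size 2, max 27) hi=[34, 48] (size 2, min 34) -> median=30.5
Step 5: insert 48 -> lo=[7, 27, 34] (size 3, max 34) hi=[48, 48] (size 2, min 48) -> median=34
Step 6: insert 26 -> lo=[7, 26, 27] (size 3, max 27) hi=[34, 48, 48] (size 3, min 34) -> median=30.5
Step 7: insert 15 -> lo=[7, 15, 26, 27] (size 4, max 27) hi=[34, 48, 48] (size 3, min 34) -> median=27
Step 8: insert 36 -> lo=[7, 15, 26, 27] (size 4, max 27) hi=[34, 36, 48, 48] (size 4, min 34) -> median=30.5
Step 9: insert 2 -> lo=[2, 7, 15, 26, 27] (size 5, max 27) hi=[34, 36, 48, 48] (size 4, min 34) -> median=27
Step 10: insert 13 -> lo=[2, 7, 13, 15, 26] (size 5, max 26) hi=[27, 34, 36, 48, 48] (size 5, min 27) -> median=26.5
Step 11: insert 21 -> lo=[2, 7, 13, 15, 21, 26] (size 6, max 26) hi=[27, 34, 36, 48, 48] (size 5, min 27) -> median=26
Step 12: insert 9 -> lo=[2, 7, 9, 13, 15, 21] (size 6, max 21) hi=[26, 27, 34, 36, 48, 48] (size 6, min 26) -> median=23.5
Step 13: insert 6 -> lo=[2, 6, 7, 9, 13, 15, 21] (size 7, max 21) hi=[26, 27, 34, 36, 48, 48] (size 6, min 26) -> median=21
Step 14: insert 1 -> lo=[1, 2, 6, 7, 9, 13, 15] (size 7, max 15) hi=[21, 26, 27, 34, 36, 48, 48] (size 7, min 21) -> median=18

Answer: 18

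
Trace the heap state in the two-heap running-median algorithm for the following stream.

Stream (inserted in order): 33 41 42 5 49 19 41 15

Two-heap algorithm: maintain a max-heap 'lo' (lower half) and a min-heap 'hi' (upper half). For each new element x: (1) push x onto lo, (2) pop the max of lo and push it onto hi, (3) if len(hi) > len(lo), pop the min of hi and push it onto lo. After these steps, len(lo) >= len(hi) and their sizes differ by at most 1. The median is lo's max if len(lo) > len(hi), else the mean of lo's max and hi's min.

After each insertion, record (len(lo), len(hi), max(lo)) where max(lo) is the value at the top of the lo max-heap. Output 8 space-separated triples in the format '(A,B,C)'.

Answer: (1,0,33) (1,1,33) (2,1,41) (2,2,33) (3,2,41) (3,3,33) (4,3,41) (4,4,33)

Derivation:
Step 1: insert 33 -> lo=[33] hi=[] -> (len(lo)=1, len(hi)=0, max(lo)=33)
Step 2: insert 41 -> lo=[33] hi=[41] -> (len(lo)=1, len(hi)=1, max(lo)=33)
Step 3: insert 42 -> lo=[33, 41] hi=[42] -> (len(lo)=2, len(hi)=1, max(lo)=41)
Step 4: insert 5 -> lo=[5, 33] hi=[41, 42] -> (len(lo)=2, len(hi)=2, max(lo)=33)
Step 5: insert 49 -> lo=[5, 33, 41] hi=[42, 49] -> (len(lo)=3, len(hi)=2, max(lo)=41)
Step 6: insert 19 -> lo=[5, 19, 33] hi=[41, 42, 49] -> (len(lo)=3, len(hi)=3, max(lo)=33)
Step 7: insert 41 -> lo=[5, 19, 33, 41] hi=[41, 42, 49] -> (len(lo)=4, len(hi)=3, max(lo)=41)
Step 8: insert 15 -> lo=[5, 15, 19, 33] hi=[41, 41, 42, 49] -> (len(lo)=4, len(hi)=4, max(lo)=33)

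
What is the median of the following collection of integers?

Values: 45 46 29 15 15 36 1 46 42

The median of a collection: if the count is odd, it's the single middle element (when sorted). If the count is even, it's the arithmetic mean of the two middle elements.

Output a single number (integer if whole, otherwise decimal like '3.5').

Answer: 36

Derivation:
Step 1: insert 45 -> lo=[45] (size 1, max 45) hi=[] (size 0) -> median=45
Step 2: insert 46 -> lo=[45] (size 1, max 45) hi=[46] (size 1, min 46) -> median=45.5
Step 3: insert 29 -> lo=[29, 45] (size 2, max 45) hi=[46] (size 1, min 46) -> median=45
Step 4: insert 15 -> lo=[15, 29] (size 2, max 29) hi=[45, 46] (size 2, min 45) -> median=37
Step 5: insert 15 -> lo=[15, 15, 29] (size 3, max 29) hi=[45, 46] (size 2, min 45) -> median=29
Step 6: insert 36 -> lo=[15, 15, 29] (size 3, max 29) hi=[36, 45, 46] (size 3, min 36) -> median=32.5
Step 7: insert 1 -> lo=[1, 15, 15, 29] (size 4, max 29) hi=[36, 45, 46] (size 3, min 36) -> median=29
Step 8: insert 46 -> lo=[1, 15, 15, 29] (size 4, max 29) hi=[36, 45, 46, 46] (size 4, min 36) -> median=32.5
Step 9: insert 42 -> lo=[1, 15, 15, 29, 36] (size 5, max 36) hi=[42, 45, 46, 46] (size 4, min 42) -> median=36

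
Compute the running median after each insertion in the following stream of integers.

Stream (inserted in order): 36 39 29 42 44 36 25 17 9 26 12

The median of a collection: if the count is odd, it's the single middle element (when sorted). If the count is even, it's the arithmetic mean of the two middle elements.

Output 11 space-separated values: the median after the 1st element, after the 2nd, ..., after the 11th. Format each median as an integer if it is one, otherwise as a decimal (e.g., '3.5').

Answer: 36 37.5 36 37.5 39 37.5 36 36 36 32.5 29

Derivation:
Step 1: insert 36 -> lo=[36] (size 1, max 36) hi=[] (size 0) -> median=36
Step 2: insert 39 -> lo=[36] (size 1, max 36) hi=[39] (size 1, min 39) -> median=37.5
Step 3: insert 29 -> lo=[29, 36] (size 2, max 36) hi=[39] (size 1, min 39) -> median=36
Step 4: insert 42 -> lo=[29, 36] (size 2, max 36) hi=[39, 42] (size 2, min 39) -> median=37.5
Step 5: insert 44 -> lo=[29, 36, 39] (size 3, max 39) hi=[42, 44] (size 2, min 42) -> median=39
Step 6: insert 36 -> lo=[29, 36, 36] (size 3, max 36) hi=[39, 42, 44] (size 3, min 39) -> median=37.5
Step 7: insert 25 -> lo=[25, 29, 36, 36] (size 4, max 36) hi=[39, 42, 44] (size 3, min 39) -> median=36
Step 8: insert 17 -> lo=[17, 25, 29, 36] (size 4, max 36) hi=[36, 39, 42, 44] (size 4, min 36) -> median=36
Step 9: insert 9 -> lo=[9, 17, 25, 29, 36] (size 5, max 36) hi=[36, 39, 42, 44] (size 4, min 36) -> median=36
Step 10: insert 26 -> lo=[9, 17, 25, 26, 29] (size 5, max 29) hi=[36, 36, 39, 42, 44] (size 5, min 36) -> median=32.5
Step 11: insert 12 -> lo=[9, 12, 17, 25, 26, 29] (size 6, max 29) hi=[36, 36, 39, 42, 44] (size 5, min 36) -> median=29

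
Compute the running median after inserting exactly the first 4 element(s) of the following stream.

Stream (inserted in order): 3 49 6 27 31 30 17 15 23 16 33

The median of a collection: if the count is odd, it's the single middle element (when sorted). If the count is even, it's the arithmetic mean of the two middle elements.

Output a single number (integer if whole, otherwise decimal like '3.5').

Answer: 16.5

Derivation:
Step 1: insert 3 -> lo=[3] (size 1, max 3) hi=[] (size 0) -> median=3
Step 2: insert 49 -> lo=[3] (size 1, max 3) hi=[49] (size 1, min 49) -> median=26
Step 3: insert 6 -> lo=[3, 6] (size 2, max 6) hi=[49] (size 1, min 49) -> median=6
Step 4: insert 27 -> lo=[3, 6] (size 2, max 6) hi=[27, 49] (size 2, min 27) -> median=16.5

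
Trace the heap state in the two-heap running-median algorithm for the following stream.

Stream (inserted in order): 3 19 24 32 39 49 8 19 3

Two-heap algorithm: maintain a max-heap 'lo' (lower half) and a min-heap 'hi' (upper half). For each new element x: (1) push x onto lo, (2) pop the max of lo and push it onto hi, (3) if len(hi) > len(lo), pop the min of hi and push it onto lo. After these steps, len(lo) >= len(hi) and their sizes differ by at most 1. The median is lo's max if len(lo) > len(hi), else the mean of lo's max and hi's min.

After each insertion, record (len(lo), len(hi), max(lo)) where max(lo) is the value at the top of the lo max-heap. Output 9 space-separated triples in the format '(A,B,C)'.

Step 1: insert 3 -> lo=[3] hi=[] -> (len(lo)=1, len(hi)=0, max(lo)=3)
Step 2: insert 19 -> lo=[3] hi=[19] -> (len(lo)=1, len(hi)=1, max(lo)=3)
Step 3: insert 24 -> lo=[3, 19] hi=[24] -> (len(lo)=2, len(hi)=1, max(lo)=19)
Step 4: insert 32 -> lo=[3, 19] hi=[24, 32] -> (len(lo)=2, len(hi)=2, max(lo)=19)
Step 5: insert 39 -> lo=[3, 19, 24] hi=[32, 39] -> (len(lo)=3, len(hi)=2, max(lo)=24)
Step 6: insert 49 -> lo=[3, 19, 24] hi=[32, 39, 49] -> (len(lo)=3, len(hi)=3, max(lo)=24)
Step 7: insert 8 -> lo=[3, 8, 19, 24] hi=[32, 39, 49] -> (len(lo)=4, len(hi)=3, max(lo)=24)
Step 8: insert 19 -> lo=[3, 8, 19, 19] hi=[24, 32, 39, 49] -> (len(lo)=4, len(hi)=4, max(lo)=19)
Step 9: insert 3 -> lo=[3, 3, 8, 19, 19] hi=[24, 32, 39, 49] -> (len(lo)=5, len(hi)=4, max(lo)=19)

Answer: (1,0,3) (1,1,3) (2,1,19) (2,2,19) (3,2,24) (3,3,24) (4,3,24) (4,4,19) (5,4,19)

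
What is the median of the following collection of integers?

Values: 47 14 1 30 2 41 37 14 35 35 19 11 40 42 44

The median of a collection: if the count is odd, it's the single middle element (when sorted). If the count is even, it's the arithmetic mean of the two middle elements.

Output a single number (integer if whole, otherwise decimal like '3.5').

Answer: 35

Derivation:
Step 1: insert 47 -> lo=[47] (size 1, max 47) hi=[] (size 0) -> median=47
Step 2: insert 14 -> lo=[14] (size 1, max 14) hi=[47] (size 1, min 47) -> median=30.5
Step 3: insert 1 -> lo=[1, 14] (size 2, max 14) hi=[47] (size 1, min 47) -> median=14
Step 4: insert 30 -> lo=[1, 14] (size 2, max 14) hi=[30, 47] (size 2, min 30) -> median=22
Step 5: insert 2 -> lo=[1, 2, 14] (size 3, max 14) hi=[30, 47] (size 2, min 30) -> median=14
Step 6: insert 41 -> lo=[1, 2, 14] (size 3, max 14) hi=[30, 41, 47] (size 3, min 30) -> median=22
Step 7: insert 37 -> lo=[1, 2, 14, 30] (size 4, max 30) hi=[37, 41, 47] (size 3, min 37) -> median=30
Step 8: insert 14 -> lo=[1, 2, 14, 14] (size 4, max 14) hi=[30, 37, 41, 47] (size 4, min 30) -> median=22
Step 9: insert 35 -> lo=[1, 2, 14, 14, 30] (size 5, max 30) hi=[35, 37, 41, 47] (size 4, min 35) -> median=30
Step 10: insert 35 -> lo=[1, 2, 14, 14, 30] (size 5, max 30) hi=[35, 35, 37, 41, 47] (size 5, min 35) -> median=32.5
Step 11: insert 19 -> lo=[1, 2, 14, 14, 19, 30] (size 6, max 30) hi=[35, 35, 37, 41, 47] (size 5, min 35) -> median=30
Step 12: insert 11 -> lo=[1, 2, 11, 14, 14, 19] (size 6, max 19) hi=[30, 35, 35, 37, 41, 47] (size 6, min 30) -> median=24.5
Step 13: insert 40 -> lo=[1, 2, 11, 14, 14, 19, 30] (size 7, max 30) hi=[35, 35, 37, 40, 41, 47] (size 6, min 35) -> median=30
Step 14: insert 42 -> lo=[1, 2, 11, 14, 14, 19, 30] (size 7, max 30) hi=[35, 35, 37, 40, 41, 42, 47] (size 7, min 35) -> median=32.5
Step 15: insert 44 -> lo=[1, 2, 11, 14, 14, 19, 30, 35] (size 8, max 35) hi=[35, 37, 40, 41, 42, 44, 47] (size 7, min 35) -> median=35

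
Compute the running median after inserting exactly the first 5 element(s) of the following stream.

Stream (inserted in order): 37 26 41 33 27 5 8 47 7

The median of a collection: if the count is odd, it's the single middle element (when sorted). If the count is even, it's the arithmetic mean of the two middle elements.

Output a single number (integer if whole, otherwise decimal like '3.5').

Answer: 33

Derivation:
Step 1: insert 37 -> lo=[37] (size 1, max 37) hi=[] (size 0) -> median=37
Step 2: insert 26 -> lo=[26] (size 1, max 26) hi=[37] (size 1, min 37) -> median=31.5
Step 3: insert 41 -> lo=[26, 37] (size 2, max 37) hi=[41] (size 1, min 41) -> median=37
Step 4: insert 33 -> lo=[26, 33] (size 2, max 33) hi=[37, 41] (size 2, min 37) -> median=35
Step 5: insert 27 -> lo=[26, 27, 33] (size 3, max 33) hi=[37, 41] (size 2, min 37) -> median=33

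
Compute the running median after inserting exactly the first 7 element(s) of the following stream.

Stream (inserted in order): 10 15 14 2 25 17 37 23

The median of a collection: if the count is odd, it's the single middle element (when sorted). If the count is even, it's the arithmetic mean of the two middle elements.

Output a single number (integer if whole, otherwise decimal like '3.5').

Answer: 15

Derivation:
Step 1: insert 10 -> lo=[10] (size 1, max 10) hi=[] (size 0) -> median=10
Step 2: insert 15 -> lo=[10] (size 1, max 10) hi=[15] (size 1, min 15) -> median=12.5
Step 3: insert 14 -> lo=[10, 14] (size 2, max 14) hi=[15] (size 1, min 15) -> median=14
Step 4: insert 2 -> lo=[2, 10] (size 2, max 10) hi=[14, 15] (size 2, min 14) -> median=12
Step 5: insert 25 -> lo=[2, 10, 14] (size 3, max 14) hi=[15, 25] (size 2, min 15) -> median=14
Step 6: insert 17 -> lo=[2, 10, 14] (size 3, max 14) hi=[15, 17, 25] (size 3, min 15) -> median=14.5
Step 7: insert 37 -> lo=[2, 10, 14, 15] (size 4, max 15) hi=[17, 25, 37] (size 3, min 17) -> median=15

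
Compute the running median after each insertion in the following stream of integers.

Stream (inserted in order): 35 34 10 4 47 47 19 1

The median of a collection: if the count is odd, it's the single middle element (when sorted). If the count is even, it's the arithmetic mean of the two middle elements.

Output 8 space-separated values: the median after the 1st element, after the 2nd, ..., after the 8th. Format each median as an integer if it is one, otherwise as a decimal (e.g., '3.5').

Answer: 35 34.5 34 22 34 34.5 34 26.5

Derivation:
Step 1: insert 35 -> lo=[35] (size 1, max 35) hi=[] (size 0) -> median=35
Step 2: insert 34 -> lo=[34] (size 1, max 34) hi=[35] (size 1, min 35) -> median=34.5
Step 3: insert 10 -> lo=[10, 34] (size 2, max 34) hi=[35] (size 1, min 35) -> median=34
Step 4: insert 4 -> lo=[4, 10] (size 2, max 10) hi=[34, 35] (size 2, min 34) -> median=22
Step 5: insert 47 -> lo=[4, 10, 34] (size 3, max 34) hi=[35, 47] (size 2, min 35) -> median=34
Step 6: insert 47 -> lo=[4, 10, 34] (size 3, max 34) hi=[35, 47, 47] (size 3, min 35) -> median=34.5
Step 7: insert 19 -> lo=[4, 10, 19, 34] (size 4, max 34) hi=[35, 47, 47] (size 3, min 35) -> median=34
Step 8: insert 1 -> lo=[1, 4, 10, 19] (size 4, max 19) hi=[34, 35, 47, 47] (size 4, min 34) -> median=26.5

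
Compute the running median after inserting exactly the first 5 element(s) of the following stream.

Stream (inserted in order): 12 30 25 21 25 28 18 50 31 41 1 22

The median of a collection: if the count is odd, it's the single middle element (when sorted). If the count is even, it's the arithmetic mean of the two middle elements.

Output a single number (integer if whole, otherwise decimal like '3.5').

Answer: 25

Derivation:
Step 1: insert 12 -> lo=[12] (size 1, max 12) hi=[] (size 0) -> median=12
Step 2: insert 30 -> lo=[12] (size 1, max 12) hi=[30] (size 1, min 30) -> median=21
Step 3: insert 25 -> lo=[12, 25] (size 2, max 25) hi=[30] (size 1, min 30) -> median=25
Step 4: insert 21 -> lo=[12, 21] (size 2, max 21) hi=[25, 30] (size 2, min 25) -> median=23
Step 5: insert 25 -> lo=[12, 21, 25] (size 3, max 25) hi=[25, 30] (size 2, min 25) -> median=25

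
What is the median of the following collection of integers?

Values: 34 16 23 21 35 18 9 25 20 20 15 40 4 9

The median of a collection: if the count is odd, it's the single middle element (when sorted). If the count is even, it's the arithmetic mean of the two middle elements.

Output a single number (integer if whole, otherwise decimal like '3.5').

Step 1: insert 34 -> lo=[34] (size 1, max 34) hi=[] (size 0) -> median=34
Step 2: insert 16 -> lo=[16] (size 1, max 16) hi=[34] (size 1, min 34) -> median=25
Step 3: insert 23 -> lo=[16, 23] (size 2, max 23) hi=[34] (size 1, min 34) -> median=23
Step 4: insert 21 -> lo=[16, 21] (size 2, max 21) hi=[23, 34] (size 2, min 23) -> median=22
Step 5: insert 35 -> lo=[16, 21, 23] (size 3, max 23) hi=[34, 35] (size 2, min 34) -> median=23
Step 6: insert 18 -> lo=[16, 18, 21] (size 3, max 21) hi=[23, 34, 35] (size 3, min 23) -> median=22
Step 7: insert 9 -> lo=[9, 16, 18, 21] (size 4, max 21) hi=[23, 34, 35] (size 3, min 23) -> median=21
Step 8: insert 25 -> lo=[9, 16, 18, 21] (size 4, max 21) hi=[23, 25, 34, 35] (size 4, min 23) -> median=22
Step 9: insert 20 -> lo=[9, 16, 18, 20, 21] (size 5, max 21) hi=[23, 25, 34, 35] (size 4, min 23) -> median=21
Step 10: insert 20 -> lo=[9, 16, 18, 20, 20] (size 5, max 20) hi=[21, 23, 25, 34, 35] (size 5, min 21) -> median=20.5
Step 11: insert 15 -> lo=[9, 15, 16, 18, 20, 20] (size 6, max 20) hi=[21, 23, 25, 34, 35] (size 5, min 21) -> median=20
Step 12: insert 40 -> lo=[9, 15, 16, 18, 20, 20] (size 6, max 20) hi=[21, 23, 25, 34, 35, 40] (size 6, min 21) -> median=20.5
Step 13: insert 4 -> lo=[4, 9, 15, 16, 18, 20, 20] (size 7, max 20) hi=[21, 23, 25, 34, 35, 40] (size 6, min 21) -> median=20
Step 14: insert 9 -> lo=[4, 9, 9, 15, 16, 18, 20] (size 7, max 20) hi=[20, 21, 23, 25, 34, 35, 40] (size 7, min 20) -> median=20

Answer: 20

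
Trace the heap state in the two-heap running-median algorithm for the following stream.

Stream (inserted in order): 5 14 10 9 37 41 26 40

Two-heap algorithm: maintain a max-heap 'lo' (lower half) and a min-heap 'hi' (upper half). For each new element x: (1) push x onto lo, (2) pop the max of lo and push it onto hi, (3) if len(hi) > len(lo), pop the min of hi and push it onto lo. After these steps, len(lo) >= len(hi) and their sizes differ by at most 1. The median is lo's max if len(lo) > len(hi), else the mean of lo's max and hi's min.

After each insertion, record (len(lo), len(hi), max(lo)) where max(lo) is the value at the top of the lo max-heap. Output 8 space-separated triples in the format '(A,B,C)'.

Step 1: insert 5 -> lo=[5] hi=[] -> (len(lo)=1, len(hi)=0, max(lo)=5)
Step 2: insert 14 -> lo=[5] hi=[14] -> (len(lo)=1, len(hi)=1, max(lo)=5)
Step 3: insert 10 -> lo=[5, 10] hi=[14] -> (len(lo)=2, len(hi)=1, max(lo)=10)
Step 4: insert 9 -> lo=[5, 9] hi=[10, 14] -> (len(lo)=2, len(hi)=2, max(lo)=9)
Step 5: insert 37 -> lo=[5, 9, 10] hi=[14, 37] -> (len(lo)=3, len(hi)=2, max(lo)=10)
Step 6: insert 41 -> lo=[5, 9, 10] hi=[14, 37, 41] -> (len(lo)=3, len(hi)=3, max(lo)=10)
Step 7: insert 26 -> lo=[5, 9, 10, 14] hi=[26, 37, 41] -> (len(lo)=4, len(hi)=3, max(lo)=14)
Step 8: insert 40 -> lo=[5, 9, 10, 14] hi=[26, 37, 40, 41] -> (len(lo)=4, len(hi)=4, max(lo)=14)

Answer: (1,0,5) (1,1,5) (2,1,10) (2,2,9) (3,2,10) (3,3,10) (4,3,14) (4,4,14)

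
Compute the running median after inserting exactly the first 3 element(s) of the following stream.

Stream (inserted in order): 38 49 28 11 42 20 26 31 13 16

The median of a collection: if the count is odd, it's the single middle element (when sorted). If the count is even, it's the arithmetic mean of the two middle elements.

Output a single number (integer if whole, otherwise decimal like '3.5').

Answer: 38

Derivation:
Step 1: insert 38 -> lo=[38] (size 1, max 38) hi=[] (size 0) -> median=38
Step 2: insert 49 -> lo=[38] (size 1, max 38) hi=[49] (size 1, min 49) -> median=43.5
Step 3: insert 28 -> lo=[28, 38] (size 2, max 38) hi=[49] (size 1, min 49) -> median=38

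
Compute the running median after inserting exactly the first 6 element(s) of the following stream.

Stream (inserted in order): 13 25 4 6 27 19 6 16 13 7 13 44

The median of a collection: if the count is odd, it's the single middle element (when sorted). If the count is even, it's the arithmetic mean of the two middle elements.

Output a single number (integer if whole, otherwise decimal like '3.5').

Answer: 16

Derivation:
Step 1: insert 13 -> lo=[13] (size 1, max 13) hi=[] (size 0) -> median=13
Step 2: insert 25 -> lo=[13] (size 1, max 13) hi=[25] (size 1, min 25) -> median=19
Step 3: insert 4 -> lo=[4, 13] (size 2, max 13) hi=[25] (size 1, min 25) -> median=13
Step 4: insert 6 -> lo=[4, 6] (size 2, max 6) hi=[13, 25] (size 2, min 13) -> median=9.5
Step 5: insert 27 -> lo=[4, 6, 13] (size 3, max 13) hi=[25, 27] (size 2, min 25) -> median=13
Step 6: insert 19 -> lo=[4, 6, 13] (size 3, max 13) hi=[19, 25, 27] (size 3, min 19) -> median=16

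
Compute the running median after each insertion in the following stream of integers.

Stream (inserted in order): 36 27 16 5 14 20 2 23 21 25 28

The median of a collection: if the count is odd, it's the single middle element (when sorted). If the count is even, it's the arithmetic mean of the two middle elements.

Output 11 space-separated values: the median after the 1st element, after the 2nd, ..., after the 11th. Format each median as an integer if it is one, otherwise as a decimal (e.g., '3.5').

Answer: 36 31.5 27 21.5 16 18 16 18 20 20.5 21

Derivation:
Step 1: insert 36 -> lo=[36] (size 1, max 36) hi=[] (size 0) -> median=36
Step 2: insert 27 -> lo=[27] (size 1, max 27) hi=[36] (size 1, min 36) -> median=31.5
Step 3: insert 16 -> lo=[16, 27] (size 2, max 27) hi=[36] (size 1, min 36) -> median=27
Step 4: insert 5 -> lo=[5, 16] (size 2, max 16) hi=[27, 36] (size 2, min 27) -> median=21.5
Step 5: insert 14 -> lo=[5, 14, 16] (size 3, max 16) hi=[27, 36] (size 2, min 27) -> median=16
Step 6: insert 20 -> lo=[5, 14, 16] (size 3, max 16) hi=[20, 27, 36] (size 3, min 20) -> median=18
Step 7: insert 2 -> lo=[2, 5, 14, 16] (size 4, max 16) hi=[20, 27, 36] (size 3, min 20) -> median=16
Step 8: insert 23 -> lo=[2, 5, 14, 16] (size 4, max 16) hi=[20, 23, 27, 36] (size 4, min 20) -> median=18
Step 9: insert 21 -> lo=[2, 5, 14, 16, 20] (size 5, max 20) hi=[21, 23, 27, 36] (size 4, min 21) -> median=20
Step 10: insert 25 -> lo=[2, 5, 14, 16, 20] (size 5, max 20) hi=[21, 23, 25, 27, 36] (size 5, min 21) -> median=20.5
Step 11: insert 28 -> lo=[2, 5, 14, 16, 20, 21] (size 6, max 21) hi=[23, 25, 27, 28, 36] (size 5, min 23) -> median=21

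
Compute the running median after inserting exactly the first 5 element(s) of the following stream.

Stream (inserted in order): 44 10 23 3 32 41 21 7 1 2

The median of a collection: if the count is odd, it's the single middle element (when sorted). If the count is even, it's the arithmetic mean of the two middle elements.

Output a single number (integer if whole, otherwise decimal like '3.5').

Step 1: insert 44 -> lo=[44] (size 1, max 44) hi=[] (size 0) -> median=44
Step 2: insert 10 -> lo=[10] (size 1, max 10) hi=[44] (size 1, min 44) -> median=27
Step 3: insert 23 -> lo=[10, 23] (size 2, max 23) hi=[44] (size 1, min 44) -> median=23
Step 4: insert 3 -> lo=[3, 10] (size 2, max 10) hi=[23, 44] (size 2, min 23) -> median=16.5
Step 5: insert 32 -> lo=[3, 10, 23] (size 3, max 23) hi=[32, 44] (size 2, min 32) -> median=23

Answer: 23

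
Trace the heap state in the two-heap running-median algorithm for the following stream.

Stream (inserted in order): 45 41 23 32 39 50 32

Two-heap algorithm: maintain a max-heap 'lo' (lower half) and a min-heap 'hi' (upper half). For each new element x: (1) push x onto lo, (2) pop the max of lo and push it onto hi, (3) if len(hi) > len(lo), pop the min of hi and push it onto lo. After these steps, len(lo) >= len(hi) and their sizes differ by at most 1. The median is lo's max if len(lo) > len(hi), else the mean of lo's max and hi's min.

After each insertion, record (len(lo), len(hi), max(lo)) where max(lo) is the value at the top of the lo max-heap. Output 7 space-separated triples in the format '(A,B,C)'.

Answer: (1,0,45) (1,1,41) (2,1,41) (2,2,32) (3,2,39) (3,3,39) (4,3,39)

Derivation:
Step 1: insert 45 -> lo=[45] hi=[] -> (len(lo)=1, len(hi)=0, max(lo)=45)
Step 2: insert 41 -> lo=[41] hi=[45] -> (len(lo)=1, len(hi)=1, max(lo)=41)
Step 3: insert 23 -> lo=[23, 41] hi=[45] -> (len(lo)=2, len(hi)=1, max(lo)=41)
Step 4: insert 32 -> lo=[23, 32] hi=[41, 45] -> (len(lo)=2, len(hi)=2, max(lo)=32)
Step 5: insert 39 -> lo=[23, 32, 39] hi=[41, 45] -> (len(lo)=3, len(hi)=2, max(lo)=39)
Step 6: insert 50 -> lo=[23, 32, 39] hi=[41, 45, 50] -> (len(lo)=3, len(hi)=3, max(lo)=39)
Step 7: insert 32 -> lo=[23, 32, 32, 39] hi=[41, 45, 50] -> (len(lo)=4, len(hi)=3, max(lo)=39)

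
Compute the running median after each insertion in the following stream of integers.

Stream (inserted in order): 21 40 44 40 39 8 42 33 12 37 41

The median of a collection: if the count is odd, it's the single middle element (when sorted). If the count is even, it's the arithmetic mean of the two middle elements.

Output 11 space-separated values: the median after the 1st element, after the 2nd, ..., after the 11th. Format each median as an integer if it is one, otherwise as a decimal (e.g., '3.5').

Answer: 21 30.5 40 40 40 39.5 40 39.5 39 38 39

Derivation:
Step 1: insert 21 -> lo=[21] (size 1, max 21) hi=[] (size 0) -> median=21
Step 2: insert 40 -> lo=[21] (size 1, max 21) hi=[40] (size 1, min 40) -> median=30.5
Step 3: insert 44 -> lo=[21, 40] (size 2, max 40) hi=[44] (size 1, min 44) -> median=40
Step 4: insert 40 -> lo=[21, 40] (size 2, max 40) hi=[40, 44] (size 2, min 40) -> median=40
Step 5: insert 39 -> lo=[21, 39, 40] (size 3, max 40) hi=[40, 44] (size 2, min 40) -> median=40
Step 6: insert 8 -> lo=[8, 21, 39] (size 3, max 39) hi=[40, 40, 44] (size 3, min 40) -> median=39.5
Step 7: insert 42 -> lo=[8, 21, 39, 40] (size 4, max 40) hi=[40, 42, 44] (size 3, min 40) -> median=40
Step 8: insert 33 -> lo=[8, 21, 33, 39] (size 4, max 39) hi=[40, 40, 42, 44] (size 4, min 40) -> median=39.5
Step 9: insert 12 -> lo=[8, 12, 21, 33, 39] (size 5, max 39) hi=[40, 40, 42, 44] (size 4, min 40) -> median=39
Step 10: insert 37 -> lo=[8, 12, 21, 33, 37] (size 5, max 37) hi=[39, 40, 40, 42, 44] (size 5, min 39) -> median=38
Step 11: insert 41 -> lo=[8, 12, 21, 33, 37, 39] (size 6, max 39) hi=[40, 40, 41, 42, 44] (size 5, min 40) -> median=39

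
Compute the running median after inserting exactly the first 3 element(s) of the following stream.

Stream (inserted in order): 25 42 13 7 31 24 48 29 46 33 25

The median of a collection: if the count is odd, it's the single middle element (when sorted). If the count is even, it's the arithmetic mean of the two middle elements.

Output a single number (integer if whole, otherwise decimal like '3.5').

Answer: 25

Derivation:
Step 1: insert 25 -> lo=[25] (size 1, max 25) hi=[] (size 0) -> median=25
Step 2: insert 42 -> lo=[25] (size 1, max 25) hi=[42] (size 1, min 42) -> median=33.5
Step 3: insert 13 -> lo=[13, 25] (size 2, max 25) hi=[42] (size 1, min 42) -> median=25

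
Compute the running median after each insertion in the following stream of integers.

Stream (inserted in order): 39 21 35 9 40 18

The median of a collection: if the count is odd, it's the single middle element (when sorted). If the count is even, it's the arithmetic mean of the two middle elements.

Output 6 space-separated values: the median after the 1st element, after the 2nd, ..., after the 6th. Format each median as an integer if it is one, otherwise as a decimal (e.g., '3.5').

Answer: 39 30 35 28 35 28

Derivation:
Step 1: insert 39 -> lo=[39] (size 1, max 39) hi=[] (size 0) -> median=39
Step 2: insert 21 -> lo=[21] (size 1, max 21) hi=[39] (size 1, min 39) -> median=30
Step 3: insert 35 -> lo=[21, 35] (size 2, max 35) hi=[39] (size 1, min 39) -> median=35
Step 4: insert 9 -> lo=[9, 21] (size 2, max 21) hi=[35, 39] (size 2, min 35) -> median=28
Step 5: insert 40 -> lo=[9, 21, 35] (size 3, max 35) hi=[39, 40] (size 2, min 39) -> median=35
Step 6: insert 18 -> lo=[9, 18, 21] (size 3, max 21) hi=[35, 39, 40] (size 3, min 35) -> median=28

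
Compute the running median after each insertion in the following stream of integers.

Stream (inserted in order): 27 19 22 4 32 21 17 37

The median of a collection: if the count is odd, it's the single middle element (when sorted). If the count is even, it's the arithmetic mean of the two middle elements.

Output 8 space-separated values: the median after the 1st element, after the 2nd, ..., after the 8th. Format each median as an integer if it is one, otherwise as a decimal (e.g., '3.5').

Answer: 27 23 22 20.5 22 21.5 21 21.5

Derivation:
Step 1: insert 27 -> lo=[27] (size 1, max 27) hi=[] (size 0) -> median=27
Step 2: insert 19 -> lo=[19] (size 1, max 19) hi=[27] (size 1, min 27) -> median=23
Step 3: insert 22 -> lo=[19, 22] (size 2, max 22) hi=[27] (size 1, min 27) -> median=22
Step 4: insert 4 -> lo=[4, 19] (size 2, max 19) hi=[22, 27] (size 2, min 22) -> median=20.5
Step 5: insert 32 -> lo=[4, 19, 22] (size 3, max 22) hi=[27, 32] (size 2, min 27) -> median=22
Step 6: insert 21 -> lo=[4, 19, 21] (size 3, max 21) hi=[22, 27, 32] (size 3, min 22) -> median=21.5
Step 7: insert 17 -> lo=[4, 17, 19, 21] (size 4, max 21) hi=[22, 27, 32] (size 3, min 22) -> median=21
Step 8: insert 37 -> lo=[4, 17, 19, 21] (size 4, max 21) hi=[22, 27, 32, 37] (size 4, min 22) -> median=21.5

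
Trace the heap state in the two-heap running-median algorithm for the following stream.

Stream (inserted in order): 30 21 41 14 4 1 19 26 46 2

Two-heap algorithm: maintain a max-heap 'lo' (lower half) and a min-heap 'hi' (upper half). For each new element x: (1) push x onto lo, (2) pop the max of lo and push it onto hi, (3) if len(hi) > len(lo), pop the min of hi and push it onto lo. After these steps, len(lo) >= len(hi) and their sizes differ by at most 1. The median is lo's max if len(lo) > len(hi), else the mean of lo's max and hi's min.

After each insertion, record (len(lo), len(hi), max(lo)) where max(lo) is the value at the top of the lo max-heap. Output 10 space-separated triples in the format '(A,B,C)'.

Step 1: insert 30 -> lo=[30] hi=[] -> (len(lo)=1, len(hi)=0, max(lo)=30)
Step 2: insert 21 -> lo=[21] hi=[30] -> (len(lo)=1, len(hi)=1, max(lo)=21)
Step 3: insert 41 -> lo=[21, 30] hi=[41] -> (len(lo)=2, len(hi)=1, max(lo)=30)
Step 4: insert 14 -> lo=[14, 21] hi=[30, 41] -> (len(lo)=2, len(hi)=2, max(lo)=21)
Step 5: insert 4 -> lo=[4, 14, 21] hi=[30, 41] -> (len(lo)=3, len(hi)=2, max(lo)=21)
Step 6: insert 1 -> lo=[1, 4, 14] hi=[21, 30, 41] -> (len(lo)=3, len(hi)=3, max(lo)=14)
Step 7: insert 19 -> lo=[1, 4, 14, 19] hi=[21, 30, 41] -> (len(lo)=4, len(hi)=3, max(lo)=19)
Step 8: insert 26 -> lo=[1, 4, 14, 19] hi=[21, 26, 30, 41] -> (len(lo)=4, len(hi)=4, max(lo)=19)
Step 9: insert 46 -> lo=[1, 4, 14, 19, 21] hi=[26, 30, 41, 46] -> (len(lo)=5, len(hi)=4, max(lo)=21)
Step 10: insert 2 -> lo=[1, 2, 4, 14, 19] hi=[21, 26, 30, 41, 46] -> (len(lo)=5, len(hi)=5, max(lo)=19)

Answer: (1,0,30) (1,1,21) (2,1,30) (2,2,21) (3,2,21) (3,3,14) (4,3,19) (4,4,19) (5,4,21) (5,5,19)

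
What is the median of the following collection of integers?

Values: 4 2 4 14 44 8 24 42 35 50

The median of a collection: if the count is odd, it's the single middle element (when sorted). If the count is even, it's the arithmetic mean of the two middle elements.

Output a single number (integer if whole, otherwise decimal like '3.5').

Answer: 19

Derivation:
Step 1: insert 4 -> lo=[4] (size 1, max 4) hi=[] (size 0) -> median=4
Step 2: insert 2 -> lo=[2] (size 1, max 2) hi=[4] (size 1, min 4) -> median=3
Step 3: insert 4 -> lo=[2, 4] (size 2, max 4) hi=[4] (size 1, min 4) -> median=4
Step 4: insert 14 -> lo=[2, 4] (size 2, max 4) hi=[4, 14] (size 2, min 4) -> median=4
Step 5: insert 44 -> lo=[2, 4, 4] (size 3, max 4) hi=[14, 44] (size 2, min 14) -> median=4
Step 6: insert 8 -> lo=[2, 4, 4] (size 3, max 4) hi=[8, 14, 44] (size 3, min 8) -> median=6
Step 7: insert 24 -> lo=[2, 4, 4, 8] (size 4, max 8) hi=[14, 24, 44] (size 3, min 14) -> median=8
Step 8: insert 42 -> lo=[2, 4, 4, 8] (size 4, max 8) hi=[14, 24, 42, 44] (size 4, min 14) -> median=11
Step 9: insert 35 -> lo=[2, 4, 4, 8, 14] (size 5, max 14) hi=[24, 35, 42, 44] (size 4, min 24) -> median=14
Step 10: insert 50 -> lo=[2, 4, 4, 8, 14] (size 5, max 14) hi=[24, 35, 42, 44, 50] (size 5, min 24) -> median=19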